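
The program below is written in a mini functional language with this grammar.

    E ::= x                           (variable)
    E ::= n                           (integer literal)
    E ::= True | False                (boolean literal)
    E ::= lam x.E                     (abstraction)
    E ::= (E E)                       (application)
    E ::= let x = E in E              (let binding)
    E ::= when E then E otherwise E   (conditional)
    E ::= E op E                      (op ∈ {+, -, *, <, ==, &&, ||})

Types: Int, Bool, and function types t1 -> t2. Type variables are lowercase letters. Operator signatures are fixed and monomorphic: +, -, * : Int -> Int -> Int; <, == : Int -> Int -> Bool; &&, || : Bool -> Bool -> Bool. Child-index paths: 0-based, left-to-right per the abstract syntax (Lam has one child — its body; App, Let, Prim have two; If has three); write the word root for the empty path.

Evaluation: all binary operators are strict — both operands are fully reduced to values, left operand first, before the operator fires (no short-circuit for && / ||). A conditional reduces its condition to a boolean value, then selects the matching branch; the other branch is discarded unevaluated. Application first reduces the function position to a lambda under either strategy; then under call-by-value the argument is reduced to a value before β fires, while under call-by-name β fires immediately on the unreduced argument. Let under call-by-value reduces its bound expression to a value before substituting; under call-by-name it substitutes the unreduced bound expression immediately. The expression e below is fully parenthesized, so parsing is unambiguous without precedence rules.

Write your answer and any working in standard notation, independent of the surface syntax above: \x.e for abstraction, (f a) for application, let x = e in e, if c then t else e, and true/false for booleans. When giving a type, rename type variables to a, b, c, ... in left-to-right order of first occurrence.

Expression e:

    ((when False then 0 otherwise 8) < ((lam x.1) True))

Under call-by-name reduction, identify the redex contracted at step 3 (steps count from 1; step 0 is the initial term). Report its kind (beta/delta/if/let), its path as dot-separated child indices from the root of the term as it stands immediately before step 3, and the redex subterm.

Working:
step 0: ((if false then 0 else 8) < ((\x.1) true))
step 1: [if@0] (8 < ((\x.1) true))
step 2: [beta@1] (8 < 1)
step 3: [delta@root] false

Answer: delta at root : (8 < 1)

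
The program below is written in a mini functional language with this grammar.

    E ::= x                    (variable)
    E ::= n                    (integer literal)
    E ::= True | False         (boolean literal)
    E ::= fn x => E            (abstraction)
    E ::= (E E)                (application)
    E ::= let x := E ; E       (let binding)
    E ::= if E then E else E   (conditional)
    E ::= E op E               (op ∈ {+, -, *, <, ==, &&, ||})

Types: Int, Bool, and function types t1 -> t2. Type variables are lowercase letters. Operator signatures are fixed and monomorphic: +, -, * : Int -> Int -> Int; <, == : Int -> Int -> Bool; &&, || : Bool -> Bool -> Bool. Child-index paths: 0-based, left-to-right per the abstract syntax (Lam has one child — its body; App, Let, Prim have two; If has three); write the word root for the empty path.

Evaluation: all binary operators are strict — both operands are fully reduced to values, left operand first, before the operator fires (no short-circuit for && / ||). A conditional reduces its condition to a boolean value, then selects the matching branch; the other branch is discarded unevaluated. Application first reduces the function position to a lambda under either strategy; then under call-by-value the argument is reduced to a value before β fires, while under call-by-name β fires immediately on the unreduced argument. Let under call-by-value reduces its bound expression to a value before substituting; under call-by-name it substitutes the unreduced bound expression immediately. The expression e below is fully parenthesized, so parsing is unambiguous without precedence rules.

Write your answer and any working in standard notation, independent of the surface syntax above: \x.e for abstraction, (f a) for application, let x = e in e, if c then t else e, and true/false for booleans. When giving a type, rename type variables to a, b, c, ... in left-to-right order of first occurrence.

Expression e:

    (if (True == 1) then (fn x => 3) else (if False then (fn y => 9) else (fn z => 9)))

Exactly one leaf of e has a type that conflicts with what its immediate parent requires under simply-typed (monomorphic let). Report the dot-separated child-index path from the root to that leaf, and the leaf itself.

Answer: 0.0 : true

Trace:
  unify Bool ~ Int
  FAIL: mismatch Bool ~ Int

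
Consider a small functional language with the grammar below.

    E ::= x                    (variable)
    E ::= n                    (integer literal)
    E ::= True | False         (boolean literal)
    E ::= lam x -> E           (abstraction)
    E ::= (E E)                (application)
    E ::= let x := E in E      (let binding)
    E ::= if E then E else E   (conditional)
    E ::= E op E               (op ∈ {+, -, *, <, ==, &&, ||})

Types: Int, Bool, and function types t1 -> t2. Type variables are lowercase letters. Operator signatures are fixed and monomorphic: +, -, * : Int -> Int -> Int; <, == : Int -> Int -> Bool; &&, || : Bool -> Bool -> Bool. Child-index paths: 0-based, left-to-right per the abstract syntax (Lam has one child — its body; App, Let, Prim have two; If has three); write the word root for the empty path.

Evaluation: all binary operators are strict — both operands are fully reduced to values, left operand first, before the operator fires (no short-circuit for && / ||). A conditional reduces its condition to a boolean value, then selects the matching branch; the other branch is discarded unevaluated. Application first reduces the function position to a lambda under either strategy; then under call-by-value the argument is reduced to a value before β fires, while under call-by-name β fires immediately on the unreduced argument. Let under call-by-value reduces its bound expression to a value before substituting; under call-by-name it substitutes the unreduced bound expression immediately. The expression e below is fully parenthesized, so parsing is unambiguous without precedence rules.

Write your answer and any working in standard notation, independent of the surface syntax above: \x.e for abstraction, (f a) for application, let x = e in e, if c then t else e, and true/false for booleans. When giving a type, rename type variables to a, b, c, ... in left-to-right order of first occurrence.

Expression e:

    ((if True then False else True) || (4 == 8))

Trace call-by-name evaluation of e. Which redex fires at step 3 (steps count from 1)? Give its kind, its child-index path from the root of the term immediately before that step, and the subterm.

Trace:
step 0: ((if true then false else true) || (4 == 8))
step 1: [if@0] (false || (4 == 8))
step 2: [delta@1] (false || false)
step 3: [delta@root] false

Answer: delta at root : (false || false)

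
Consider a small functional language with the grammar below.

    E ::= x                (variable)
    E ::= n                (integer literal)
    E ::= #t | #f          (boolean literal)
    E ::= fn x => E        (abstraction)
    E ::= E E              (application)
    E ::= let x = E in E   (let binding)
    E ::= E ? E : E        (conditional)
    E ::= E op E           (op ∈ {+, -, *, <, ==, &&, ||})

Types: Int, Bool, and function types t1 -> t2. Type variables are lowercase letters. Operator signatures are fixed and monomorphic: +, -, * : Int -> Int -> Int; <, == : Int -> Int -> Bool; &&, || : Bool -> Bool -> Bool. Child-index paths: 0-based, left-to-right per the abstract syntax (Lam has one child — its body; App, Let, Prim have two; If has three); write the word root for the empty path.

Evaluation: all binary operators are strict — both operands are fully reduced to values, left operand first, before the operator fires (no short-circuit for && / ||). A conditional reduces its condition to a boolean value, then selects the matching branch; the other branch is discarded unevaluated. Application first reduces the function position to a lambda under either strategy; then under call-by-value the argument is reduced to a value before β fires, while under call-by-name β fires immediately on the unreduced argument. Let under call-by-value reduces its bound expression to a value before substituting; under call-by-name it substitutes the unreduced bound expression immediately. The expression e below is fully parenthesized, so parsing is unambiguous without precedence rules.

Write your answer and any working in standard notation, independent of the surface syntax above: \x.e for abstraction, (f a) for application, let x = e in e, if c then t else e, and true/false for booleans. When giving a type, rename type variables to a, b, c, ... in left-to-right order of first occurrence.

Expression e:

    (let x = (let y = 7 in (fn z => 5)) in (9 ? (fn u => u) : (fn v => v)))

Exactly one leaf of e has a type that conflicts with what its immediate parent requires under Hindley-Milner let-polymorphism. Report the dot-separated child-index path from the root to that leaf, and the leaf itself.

Answer: 1.0 : 9

Trace:
let y : Int
\z._ : a -> Int
let x : forall. a -> Int
  unify Int ~ Bool
  FAIL: mismatch Int ~ Bool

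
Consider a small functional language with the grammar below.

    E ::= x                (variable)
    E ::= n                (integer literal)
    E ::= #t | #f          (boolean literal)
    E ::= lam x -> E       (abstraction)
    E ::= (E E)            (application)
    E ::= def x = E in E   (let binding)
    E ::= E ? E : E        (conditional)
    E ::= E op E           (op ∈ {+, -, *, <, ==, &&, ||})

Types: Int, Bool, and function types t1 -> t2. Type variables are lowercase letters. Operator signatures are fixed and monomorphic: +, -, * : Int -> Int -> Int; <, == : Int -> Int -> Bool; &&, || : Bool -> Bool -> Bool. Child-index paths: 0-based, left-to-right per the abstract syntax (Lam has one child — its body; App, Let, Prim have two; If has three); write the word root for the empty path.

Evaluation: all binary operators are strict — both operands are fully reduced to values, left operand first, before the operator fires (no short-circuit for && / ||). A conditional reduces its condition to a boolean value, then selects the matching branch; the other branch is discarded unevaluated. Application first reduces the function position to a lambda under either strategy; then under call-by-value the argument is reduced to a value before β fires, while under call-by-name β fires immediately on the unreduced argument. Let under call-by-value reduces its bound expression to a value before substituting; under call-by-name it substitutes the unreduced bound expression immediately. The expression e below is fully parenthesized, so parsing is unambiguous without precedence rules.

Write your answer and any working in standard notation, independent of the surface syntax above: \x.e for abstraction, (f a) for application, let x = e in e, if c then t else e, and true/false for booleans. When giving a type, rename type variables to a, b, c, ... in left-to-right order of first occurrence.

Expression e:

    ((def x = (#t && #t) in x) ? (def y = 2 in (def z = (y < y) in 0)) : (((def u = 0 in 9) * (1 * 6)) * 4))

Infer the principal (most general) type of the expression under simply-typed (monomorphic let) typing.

Working:
  unify Bool ~ Bool
  unify Bool ~ Bool
let x : Bool
x : Bool
  unify Bool ~ Bool
let y : Int
y : Int
  unify Int ~ Int
y : Int
  unify Int ~ Int
let z : Bool
let u : Int
  unify Int ~ Int
  unify Int ~ Int
  unify Int ~ Int
  unify Int ~ Int
  unify Int ~ Int
  unify Int ~ Int
  unify Int ~ Int

Answer: Int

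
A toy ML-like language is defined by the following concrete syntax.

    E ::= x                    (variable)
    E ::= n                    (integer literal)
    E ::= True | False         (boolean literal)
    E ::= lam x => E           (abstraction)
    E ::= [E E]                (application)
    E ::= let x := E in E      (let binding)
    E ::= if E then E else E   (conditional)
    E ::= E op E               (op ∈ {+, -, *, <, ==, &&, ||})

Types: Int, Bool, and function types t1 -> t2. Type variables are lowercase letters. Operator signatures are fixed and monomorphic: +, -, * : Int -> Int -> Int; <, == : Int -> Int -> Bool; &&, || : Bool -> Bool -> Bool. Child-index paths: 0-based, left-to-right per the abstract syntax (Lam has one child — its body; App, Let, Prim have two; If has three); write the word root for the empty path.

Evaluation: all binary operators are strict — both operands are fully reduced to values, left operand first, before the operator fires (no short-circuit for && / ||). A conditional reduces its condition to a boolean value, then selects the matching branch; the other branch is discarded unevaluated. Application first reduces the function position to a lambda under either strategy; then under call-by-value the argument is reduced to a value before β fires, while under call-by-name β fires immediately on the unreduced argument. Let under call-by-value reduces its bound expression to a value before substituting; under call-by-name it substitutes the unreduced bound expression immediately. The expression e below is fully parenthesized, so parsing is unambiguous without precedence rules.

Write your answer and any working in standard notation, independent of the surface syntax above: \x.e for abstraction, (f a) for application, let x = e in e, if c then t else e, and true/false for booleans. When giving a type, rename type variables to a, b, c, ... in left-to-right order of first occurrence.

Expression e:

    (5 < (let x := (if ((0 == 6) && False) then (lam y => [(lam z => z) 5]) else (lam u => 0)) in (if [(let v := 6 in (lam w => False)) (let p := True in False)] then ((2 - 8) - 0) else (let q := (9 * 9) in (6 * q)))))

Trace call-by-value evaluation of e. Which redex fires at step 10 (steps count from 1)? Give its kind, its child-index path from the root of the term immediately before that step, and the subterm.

Trace:
step 0: (5 < (let x = (if ((0 == 6) && false) then (\y.((\z.z) 5)) else (\u.0)) in (if ((let v = 6 in (\w.false)) (let p = true in false)) then ((2 - 8) - 0) else (let q = (9 * 9) in (6 * q)))))
step 1: [delta@1.0.0.0] (5 < (let x = (if (false && false) then (\y.((\z.z) 5)) else (\u.0)) in (if ((let v = 6 in (\w.false)) (let p = true in false)) then ((2 - 8) - 0) else (let q = (9 * 9) in (6 * q)))))
step 2: [delta@1.0.0] (5 < (let x = (if false then (\y.((\z.z) 5)) else (\u.0)) in (if ((let v = 6 in (\w.false)) (let p = true in false)) then ((2 - 8) - 0) else (let q = (9 * 9) in (6 * q)))))
step 3: [if@1.0] (5 < (let x = (\u.0) in (if ((let v = 6 in (\w.false)) (let p = true in false)) then ((2 - 8) - 0) else (let q = (9 * 9) in (6 * q)))))
step 4: [let@1] (5 < (if ((let v = 6 in (\w.false)) (let p = true in false)) then ((2 - 8) - 0) else (let q = (9 * 9) in (6 * q))))
step 5: [let@1.0.0] (5 < (if ((\w.false) (let p = true in false)) then ((2 - 8) - 0) else (let q = (9 * 9) in (6 * q))))
step 6: [let@1.0.1] (5 < (if ((\w.false) false) then ((2 - 8) - 0) else (let q = (9 * 9) in (6 * q))))
step 7: [beta@1.0] (5 < (if false then ((2 - 8) - 0) else (let q = (9 * 9) in (6 * q))))
step 8: [if@1] (5 < (let q = (9 * 9) in (6 * q)))
step 9: [delta@1.0] (5 < (let q = 81 in (6 * q)))
step 10: [let@1] (5 < (6 * 81))

Answer: let at 1 : (let q = 81 in (6 * q))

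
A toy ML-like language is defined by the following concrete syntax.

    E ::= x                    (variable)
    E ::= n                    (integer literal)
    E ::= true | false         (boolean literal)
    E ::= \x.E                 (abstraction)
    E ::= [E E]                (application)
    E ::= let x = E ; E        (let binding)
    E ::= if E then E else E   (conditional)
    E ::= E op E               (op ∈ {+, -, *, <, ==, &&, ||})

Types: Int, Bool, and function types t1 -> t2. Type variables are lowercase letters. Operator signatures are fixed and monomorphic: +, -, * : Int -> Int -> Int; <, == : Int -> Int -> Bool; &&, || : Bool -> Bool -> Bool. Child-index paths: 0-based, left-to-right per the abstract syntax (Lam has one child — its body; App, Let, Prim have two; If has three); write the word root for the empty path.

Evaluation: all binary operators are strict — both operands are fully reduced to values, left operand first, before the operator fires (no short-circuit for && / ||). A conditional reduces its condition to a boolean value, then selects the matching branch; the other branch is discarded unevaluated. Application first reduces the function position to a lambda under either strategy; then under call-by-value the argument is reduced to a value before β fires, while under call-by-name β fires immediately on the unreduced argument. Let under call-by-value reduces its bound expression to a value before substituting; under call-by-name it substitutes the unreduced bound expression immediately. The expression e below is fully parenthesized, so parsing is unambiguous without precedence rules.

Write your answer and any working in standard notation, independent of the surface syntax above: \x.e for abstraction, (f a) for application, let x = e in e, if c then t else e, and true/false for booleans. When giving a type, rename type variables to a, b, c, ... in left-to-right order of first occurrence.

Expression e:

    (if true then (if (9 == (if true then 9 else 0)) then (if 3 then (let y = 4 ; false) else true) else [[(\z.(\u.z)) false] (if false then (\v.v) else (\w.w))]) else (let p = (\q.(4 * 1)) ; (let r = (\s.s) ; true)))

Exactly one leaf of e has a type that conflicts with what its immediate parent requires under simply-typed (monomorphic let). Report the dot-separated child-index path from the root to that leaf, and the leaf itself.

Working:
  unify Bool ~ Bool
  unify Int ~ Int
  unify Bool ~ Bool
  unify Int ~ Int
  unify Int ~ Int
  unify Bool ~ Bool
  unify Int ~ Bool
  FAIL: mismatch Int ~ Bool

Answer: 1.1.0 : 3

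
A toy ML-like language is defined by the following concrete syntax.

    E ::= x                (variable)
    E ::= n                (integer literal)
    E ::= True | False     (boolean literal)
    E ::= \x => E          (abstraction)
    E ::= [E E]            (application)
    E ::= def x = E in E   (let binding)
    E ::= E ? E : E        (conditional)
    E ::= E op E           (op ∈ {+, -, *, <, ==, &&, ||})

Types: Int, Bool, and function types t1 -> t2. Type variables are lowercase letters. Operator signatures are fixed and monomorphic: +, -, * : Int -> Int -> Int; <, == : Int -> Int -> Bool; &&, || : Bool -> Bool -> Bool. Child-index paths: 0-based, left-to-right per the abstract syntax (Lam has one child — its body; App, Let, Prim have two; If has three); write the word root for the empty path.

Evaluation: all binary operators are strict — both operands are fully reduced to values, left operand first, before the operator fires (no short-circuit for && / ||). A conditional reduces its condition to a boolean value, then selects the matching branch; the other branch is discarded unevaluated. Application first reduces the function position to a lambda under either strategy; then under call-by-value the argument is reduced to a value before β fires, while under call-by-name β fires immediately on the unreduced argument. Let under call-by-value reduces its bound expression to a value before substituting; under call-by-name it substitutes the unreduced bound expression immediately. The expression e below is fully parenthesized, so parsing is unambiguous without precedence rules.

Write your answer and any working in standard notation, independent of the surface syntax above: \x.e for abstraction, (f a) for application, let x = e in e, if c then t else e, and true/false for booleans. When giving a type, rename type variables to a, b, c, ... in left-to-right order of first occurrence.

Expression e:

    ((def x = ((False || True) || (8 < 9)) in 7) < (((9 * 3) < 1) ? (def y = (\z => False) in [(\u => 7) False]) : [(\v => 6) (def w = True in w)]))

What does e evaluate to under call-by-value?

Working:
step 0: ((let x = ((false || true) || (8 < 9)) in 7) < (if ((9 * 3) < 1) then (let y = (\z.false) in ((\u.7) false)) else ((\v.6) (let w = true in w))))
step 1: [delta@0.0.0] ((let x = (true || (8 < 9)) in 7) < (if ((9 * 3) < 1) then (let y = (\z.false) in ((\u.7) false)) else ((\v.6) (let w = true in w))))
step 2: [delta@0.0.1] ((let x = (true || true) in 7) < (if ((9 * 3) < 1) then (let y = (\z.false) in ((\u.7) false)) else ((\v.6) (let w = true in w))))
step 3: [delta@0.0] ((let x = true in 7) < (if ((9 * 3) < 1) then (let y = (\z.false) in ((\u.7) false)) else ((\v.6) (let w = true in w))))
step 4: [let@0] (7 < (if ((9 * 3) < 1) then (let y = (\z.false) in ((\u.7) false)) else ((\v.6) (let w = true in w))))
step 5: [delta@1.0.0] (7 < (if (27 < 1) then (let y = (\z.false) in ((\u.7) false)) else ((\v.6) (let w = true in w))))
step 6: [delta@1.0] (7 < (if false then (let y = (\z.false) in ((\u.7) false)) else ((\v.6) (let w = true in w))))
step 7: [if@1] (7 < ((\v.6) (let w = true in w)))
step 8: [let@1.1] (7 < ((\v.6) true))
step 9: [beta@1] (7 < 6)
step 10: [delta@root] false

Answer: false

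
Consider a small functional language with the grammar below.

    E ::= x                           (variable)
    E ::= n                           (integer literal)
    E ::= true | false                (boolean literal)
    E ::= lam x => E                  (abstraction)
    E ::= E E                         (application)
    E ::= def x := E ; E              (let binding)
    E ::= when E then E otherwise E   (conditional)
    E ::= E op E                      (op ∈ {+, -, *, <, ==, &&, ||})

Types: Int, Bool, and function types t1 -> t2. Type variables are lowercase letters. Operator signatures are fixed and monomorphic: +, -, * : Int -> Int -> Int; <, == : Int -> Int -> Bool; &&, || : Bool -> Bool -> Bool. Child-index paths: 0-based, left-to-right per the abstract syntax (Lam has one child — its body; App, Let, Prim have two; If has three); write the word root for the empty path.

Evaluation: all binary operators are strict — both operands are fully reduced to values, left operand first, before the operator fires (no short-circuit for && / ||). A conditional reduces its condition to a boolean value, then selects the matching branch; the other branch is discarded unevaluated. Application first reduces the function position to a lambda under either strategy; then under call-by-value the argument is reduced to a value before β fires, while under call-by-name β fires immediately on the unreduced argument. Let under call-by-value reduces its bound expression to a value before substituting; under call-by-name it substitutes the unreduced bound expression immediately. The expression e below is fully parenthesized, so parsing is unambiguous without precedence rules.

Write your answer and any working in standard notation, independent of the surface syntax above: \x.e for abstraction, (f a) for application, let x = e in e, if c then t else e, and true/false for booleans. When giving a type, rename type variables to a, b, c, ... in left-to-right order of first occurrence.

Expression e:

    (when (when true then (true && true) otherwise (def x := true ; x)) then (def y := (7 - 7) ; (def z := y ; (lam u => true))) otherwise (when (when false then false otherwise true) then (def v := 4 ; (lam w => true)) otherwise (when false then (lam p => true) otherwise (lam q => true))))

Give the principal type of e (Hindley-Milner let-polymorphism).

Derivation:
  unify Bool ~ Bool
  unify Bool ~ Bool
  unify Bool ~ Bool
let x : Bool
x : Bool
  unify Bool ~ Bool
  unify Bool ~ Bool
  unify Int ~ Int
  unify Int ~ Int
let y : Int
y : Int
let z : Int
\u._ : a -> Bool
  unify Bool ~ Bool
  unify Bool ~ Bool
  unify Bool ~ Bool
let v : Int
\w._ : b -> Bool
  unify Bool ~ Bool
\p._ : c -> Bool
\q._ : d -> Bool
  unify c -> Bool ~ d -> Bool
  unify c ~ d
  unify Bool ~ Bool
  unify b -> Bool ~ d -> Bool
  unify b ~ d
  unify Bool ~ Bool
  unify a -> Bool ~ d -> Bool
  unify a ~ d
  unify Bool ~ Bool

Answer: a -> Bool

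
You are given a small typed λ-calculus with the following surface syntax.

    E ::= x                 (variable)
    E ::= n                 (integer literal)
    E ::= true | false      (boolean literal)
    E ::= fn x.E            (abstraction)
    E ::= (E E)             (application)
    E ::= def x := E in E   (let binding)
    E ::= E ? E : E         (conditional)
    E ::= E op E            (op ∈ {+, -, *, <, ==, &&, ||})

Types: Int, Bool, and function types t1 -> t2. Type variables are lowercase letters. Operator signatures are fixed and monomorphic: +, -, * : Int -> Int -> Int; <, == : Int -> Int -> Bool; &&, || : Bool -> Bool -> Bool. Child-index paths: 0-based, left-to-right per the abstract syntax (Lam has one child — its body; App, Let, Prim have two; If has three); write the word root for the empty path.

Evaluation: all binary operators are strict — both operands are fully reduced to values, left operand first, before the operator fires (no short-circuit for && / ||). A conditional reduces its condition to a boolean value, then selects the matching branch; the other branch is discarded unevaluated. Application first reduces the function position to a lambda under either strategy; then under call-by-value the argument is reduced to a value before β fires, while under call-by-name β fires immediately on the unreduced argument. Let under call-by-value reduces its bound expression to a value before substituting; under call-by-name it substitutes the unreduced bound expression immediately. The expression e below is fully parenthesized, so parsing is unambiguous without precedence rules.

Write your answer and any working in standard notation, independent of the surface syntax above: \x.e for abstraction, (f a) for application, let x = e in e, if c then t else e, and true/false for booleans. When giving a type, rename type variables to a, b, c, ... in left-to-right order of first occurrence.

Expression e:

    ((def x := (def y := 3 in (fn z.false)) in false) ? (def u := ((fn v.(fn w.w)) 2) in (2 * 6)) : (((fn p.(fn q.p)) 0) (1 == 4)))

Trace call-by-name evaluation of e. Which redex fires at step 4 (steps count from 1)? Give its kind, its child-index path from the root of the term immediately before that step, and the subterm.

Answer: beta at root : ((\q.0) (1 == 4))

Derivation:
step 0: (if (let x = (let y = 3 in (\z.false)) in false) then (let u = ((\v.(\w.w)) 2) in (2 * 6)) else (((\p.(\q.p)) 0) (1 == 4)))
step 1: [let@0] (if false then (let u = ((\v.(\w.w)) 2) in (2 * 6)) else (((\p.(\q.p)) 0) (1 == 4)))
step 2: [if@root] (((\p.(\q.p)) 0) (1 == 4))
step 3: [beta@0] ((\q.0) (1 == 4))
step 4: [beta@root] 0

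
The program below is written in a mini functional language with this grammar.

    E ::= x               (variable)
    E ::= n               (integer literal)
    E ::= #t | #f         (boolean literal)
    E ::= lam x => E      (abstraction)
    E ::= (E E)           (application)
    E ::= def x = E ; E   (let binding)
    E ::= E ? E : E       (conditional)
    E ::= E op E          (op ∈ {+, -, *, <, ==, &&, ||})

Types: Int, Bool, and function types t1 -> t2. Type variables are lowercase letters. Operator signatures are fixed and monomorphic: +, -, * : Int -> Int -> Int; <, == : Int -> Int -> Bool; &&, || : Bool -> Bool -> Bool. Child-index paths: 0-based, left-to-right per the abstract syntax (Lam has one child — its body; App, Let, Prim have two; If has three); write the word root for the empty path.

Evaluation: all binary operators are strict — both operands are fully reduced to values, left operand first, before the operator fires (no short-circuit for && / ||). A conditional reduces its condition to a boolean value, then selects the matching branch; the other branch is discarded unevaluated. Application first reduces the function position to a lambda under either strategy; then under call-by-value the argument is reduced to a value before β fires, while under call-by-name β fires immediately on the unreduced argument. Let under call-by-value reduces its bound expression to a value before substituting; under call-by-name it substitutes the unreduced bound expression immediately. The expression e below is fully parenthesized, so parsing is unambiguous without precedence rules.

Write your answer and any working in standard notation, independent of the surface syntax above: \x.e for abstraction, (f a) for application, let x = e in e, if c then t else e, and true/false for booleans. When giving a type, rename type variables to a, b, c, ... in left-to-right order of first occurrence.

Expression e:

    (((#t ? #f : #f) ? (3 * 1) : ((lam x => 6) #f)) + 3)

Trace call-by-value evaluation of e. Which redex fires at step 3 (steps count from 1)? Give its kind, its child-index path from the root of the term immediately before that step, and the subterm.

Trace:
step 0: ((if (if true then false else false) then (3 * 1) else ((\x.6) false)) + 3)
step 1: [if@0.0] ((if false then (3 * 1) else ((\x.6) false)) + 3)
step 2: [if@0] (((\x.6) false) + 3)
step 3: [beta@0] (6 + 3)

Answer: beta at 0 : ((\x.6) false)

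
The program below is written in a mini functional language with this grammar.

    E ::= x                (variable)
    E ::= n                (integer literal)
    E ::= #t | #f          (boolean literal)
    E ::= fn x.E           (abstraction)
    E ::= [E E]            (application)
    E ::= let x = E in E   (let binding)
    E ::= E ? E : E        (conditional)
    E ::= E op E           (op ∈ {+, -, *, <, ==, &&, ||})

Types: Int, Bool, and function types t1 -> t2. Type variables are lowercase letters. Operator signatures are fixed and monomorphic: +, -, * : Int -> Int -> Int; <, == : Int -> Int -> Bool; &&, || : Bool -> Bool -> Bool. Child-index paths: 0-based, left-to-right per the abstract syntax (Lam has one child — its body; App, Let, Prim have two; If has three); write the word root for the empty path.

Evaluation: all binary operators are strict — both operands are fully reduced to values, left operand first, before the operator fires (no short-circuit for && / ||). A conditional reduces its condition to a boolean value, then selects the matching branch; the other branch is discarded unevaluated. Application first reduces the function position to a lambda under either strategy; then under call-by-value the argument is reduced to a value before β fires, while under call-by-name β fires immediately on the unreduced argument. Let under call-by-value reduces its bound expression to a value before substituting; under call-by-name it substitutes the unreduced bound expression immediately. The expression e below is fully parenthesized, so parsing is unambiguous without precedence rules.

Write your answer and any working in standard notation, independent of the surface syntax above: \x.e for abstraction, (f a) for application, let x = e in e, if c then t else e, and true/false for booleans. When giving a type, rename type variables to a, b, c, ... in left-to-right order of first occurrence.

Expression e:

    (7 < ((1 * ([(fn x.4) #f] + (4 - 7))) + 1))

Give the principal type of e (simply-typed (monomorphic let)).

Derivation:
  unify Int ~ Int
  unify Int ~ Int
\x._ : a -> Int
  unify a -> Int ~ Bool -> b
  unify a ~ Bool
  unify Int ~ b
_ _ : Int
  unify Int ~ Int
  unify Int ~ Int
  unify Int ~ Int
  unify Int ~ Int
  unify Int ~ Int
  unify Int ~ Int
  unify Int ~ Int
  unify Int ~ Int

Answer: Bool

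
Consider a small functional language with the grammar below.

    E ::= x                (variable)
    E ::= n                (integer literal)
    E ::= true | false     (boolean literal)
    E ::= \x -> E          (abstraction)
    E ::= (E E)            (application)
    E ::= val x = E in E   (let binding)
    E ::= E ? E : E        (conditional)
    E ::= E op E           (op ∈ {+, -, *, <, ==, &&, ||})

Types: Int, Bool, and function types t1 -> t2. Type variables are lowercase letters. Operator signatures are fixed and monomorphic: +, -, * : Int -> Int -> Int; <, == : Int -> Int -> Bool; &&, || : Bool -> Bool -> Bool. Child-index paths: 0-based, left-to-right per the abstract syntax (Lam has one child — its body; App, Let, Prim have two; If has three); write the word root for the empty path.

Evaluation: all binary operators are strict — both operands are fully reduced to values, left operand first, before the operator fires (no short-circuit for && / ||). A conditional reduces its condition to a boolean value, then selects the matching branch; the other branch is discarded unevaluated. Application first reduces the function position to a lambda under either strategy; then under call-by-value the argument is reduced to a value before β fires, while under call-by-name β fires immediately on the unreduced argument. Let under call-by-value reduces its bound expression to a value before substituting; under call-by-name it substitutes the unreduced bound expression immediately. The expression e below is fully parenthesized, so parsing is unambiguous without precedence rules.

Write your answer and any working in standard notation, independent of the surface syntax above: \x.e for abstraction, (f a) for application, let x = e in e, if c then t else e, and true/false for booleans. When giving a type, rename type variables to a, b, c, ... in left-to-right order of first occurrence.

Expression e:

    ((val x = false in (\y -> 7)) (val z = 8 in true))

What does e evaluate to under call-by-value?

Answer: 7

Derivation:
step 0: ((let x = false in (\y.7)) (let z = 8 in true))
step 1: [let@0] ((\y.7) (let z = 8 in true))
step 2: [let@1] ((\y.7) true)
step 3: [beta@root] 7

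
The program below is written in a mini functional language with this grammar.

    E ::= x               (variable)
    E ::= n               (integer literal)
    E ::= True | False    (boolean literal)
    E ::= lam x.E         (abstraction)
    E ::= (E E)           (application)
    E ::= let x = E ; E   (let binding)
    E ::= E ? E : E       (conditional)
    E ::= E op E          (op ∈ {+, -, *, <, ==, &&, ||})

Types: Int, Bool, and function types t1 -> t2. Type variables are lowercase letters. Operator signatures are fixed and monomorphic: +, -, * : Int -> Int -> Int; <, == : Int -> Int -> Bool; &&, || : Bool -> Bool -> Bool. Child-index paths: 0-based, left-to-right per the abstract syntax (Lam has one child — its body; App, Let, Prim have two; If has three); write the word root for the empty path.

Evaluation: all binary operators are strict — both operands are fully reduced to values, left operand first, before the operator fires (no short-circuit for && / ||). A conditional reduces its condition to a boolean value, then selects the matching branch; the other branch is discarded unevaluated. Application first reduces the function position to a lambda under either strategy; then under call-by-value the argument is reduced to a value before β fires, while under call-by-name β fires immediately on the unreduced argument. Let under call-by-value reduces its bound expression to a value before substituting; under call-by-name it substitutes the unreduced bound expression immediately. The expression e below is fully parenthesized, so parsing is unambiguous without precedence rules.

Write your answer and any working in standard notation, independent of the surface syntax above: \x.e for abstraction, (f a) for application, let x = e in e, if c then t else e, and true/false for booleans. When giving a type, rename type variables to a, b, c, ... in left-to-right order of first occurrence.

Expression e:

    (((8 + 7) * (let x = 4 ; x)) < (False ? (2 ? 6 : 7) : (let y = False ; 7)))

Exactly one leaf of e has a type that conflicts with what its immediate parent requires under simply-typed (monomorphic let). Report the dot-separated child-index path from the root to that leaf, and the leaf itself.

Answer: 1.1.0 : 2

Derivation:
  unify Int ~ Int
  unify Int ~ Int
  unify Int ~ Int
let x : Int
x : Int
  unify Int ~ Int
  unify Int ~ Int
  unify Bool ~ Bool
  unify Int ~ Bool
  FAIL: mismatch Int ~ Bool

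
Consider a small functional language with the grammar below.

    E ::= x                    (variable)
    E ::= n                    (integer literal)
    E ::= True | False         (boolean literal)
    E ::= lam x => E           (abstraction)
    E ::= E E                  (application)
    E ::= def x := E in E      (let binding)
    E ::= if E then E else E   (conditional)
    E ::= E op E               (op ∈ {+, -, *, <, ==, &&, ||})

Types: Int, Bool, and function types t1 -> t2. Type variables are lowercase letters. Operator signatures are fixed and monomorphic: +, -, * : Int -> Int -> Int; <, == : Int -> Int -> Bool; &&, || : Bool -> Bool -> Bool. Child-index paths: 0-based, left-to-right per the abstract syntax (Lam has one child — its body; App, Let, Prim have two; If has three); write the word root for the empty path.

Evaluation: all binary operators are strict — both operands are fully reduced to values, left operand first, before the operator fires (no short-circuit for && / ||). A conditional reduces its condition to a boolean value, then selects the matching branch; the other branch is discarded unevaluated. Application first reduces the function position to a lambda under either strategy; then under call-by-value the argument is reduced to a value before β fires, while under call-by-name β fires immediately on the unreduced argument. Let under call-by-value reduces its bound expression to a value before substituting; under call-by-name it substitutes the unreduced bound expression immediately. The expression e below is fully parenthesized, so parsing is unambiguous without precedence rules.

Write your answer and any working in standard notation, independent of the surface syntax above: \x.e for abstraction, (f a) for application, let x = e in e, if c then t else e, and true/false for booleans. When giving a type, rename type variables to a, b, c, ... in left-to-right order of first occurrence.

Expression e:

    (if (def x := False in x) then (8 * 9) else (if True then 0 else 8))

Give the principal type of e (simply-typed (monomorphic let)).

Working:
let x : Bool
x : Bool
  unify Bool ~ Bool
  unify Int ~ Int
  unify Int ~ Int
  unify Bool ~ Bool
  unify Int ~ Int
  unify Int ~ Int

Answer: Int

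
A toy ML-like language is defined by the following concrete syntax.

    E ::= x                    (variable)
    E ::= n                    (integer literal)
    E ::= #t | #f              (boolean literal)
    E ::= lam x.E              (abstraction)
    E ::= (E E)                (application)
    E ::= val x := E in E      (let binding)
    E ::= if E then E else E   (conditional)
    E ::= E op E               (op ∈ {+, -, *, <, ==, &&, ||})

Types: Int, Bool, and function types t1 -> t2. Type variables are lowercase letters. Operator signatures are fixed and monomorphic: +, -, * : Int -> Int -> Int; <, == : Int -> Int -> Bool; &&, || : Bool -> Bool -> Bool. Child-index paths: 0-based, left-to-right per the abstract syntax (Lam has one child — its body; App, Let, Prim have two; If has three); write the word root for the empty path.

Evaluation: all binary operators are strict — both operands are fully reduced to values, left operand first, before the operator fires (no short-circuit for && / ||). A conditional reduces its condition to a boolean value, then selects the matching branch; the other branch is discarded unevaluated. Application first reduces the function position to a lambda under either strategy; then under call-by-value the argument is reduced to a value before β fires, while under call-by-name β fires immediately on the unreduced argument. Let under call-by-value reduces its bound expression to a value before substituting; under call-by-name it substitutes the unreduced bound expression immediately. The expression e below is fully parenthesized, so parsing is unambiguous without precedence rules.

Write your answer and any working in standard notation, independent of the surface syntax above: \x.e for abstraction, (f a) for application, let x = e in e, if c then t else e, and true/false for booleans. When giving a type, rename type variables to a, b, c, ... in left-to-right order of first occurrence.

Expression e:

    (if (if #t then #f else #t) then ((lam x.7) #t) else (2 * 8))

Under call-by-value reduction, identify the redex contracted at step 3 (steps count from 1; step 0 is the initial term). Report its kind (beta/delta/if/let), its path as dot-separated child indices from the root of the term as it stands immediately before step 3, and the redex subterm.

Trace:
step 0: (if (if true then false else true) then ((\x.7) true) else (2 * 8))
step 1: [if@0] (if false then ((\x.7) true) else (2 * 8))
step 2: [if@root] (2 * 8)
step 3: [delta@root] 16

Answer: delta at root : (2 * 8)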